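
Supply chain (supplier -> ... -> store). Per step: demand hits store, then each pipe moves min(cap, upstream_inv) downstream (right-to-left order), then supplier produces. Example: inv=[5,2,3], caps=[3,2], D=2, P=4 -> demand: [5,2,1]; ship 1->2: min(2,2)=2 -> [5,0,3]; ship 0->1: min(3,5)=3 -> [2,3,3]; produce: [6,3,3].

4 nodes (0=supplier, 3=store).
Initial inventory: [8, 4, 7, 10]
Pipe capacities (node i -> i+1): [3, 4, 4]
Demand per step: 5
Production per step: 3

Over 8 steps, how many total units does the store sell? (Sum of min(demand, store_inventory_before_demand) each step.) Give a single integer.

Step 1: sold=5 (running total=5) -> [8 3 7 9]
Step 2: sold=5 (running total=10) -> [8 3 6 8]
Step 3: sold=5 (running total=15) -> [8 3 5 7]
Step 4: sold=5 (running total=20) -> [8 3 4 6]
Step 5: sold=5 (running total=25) -> [8 3 3 5]
Step 6: sold=5 (running total=30) -> [8 3 3 3]
Step 7: sold=3 (running total=33) -> [8 3 3 3]
Step 8: sold=3 (running total=36) -> [8 3 3 3]

Answer: 36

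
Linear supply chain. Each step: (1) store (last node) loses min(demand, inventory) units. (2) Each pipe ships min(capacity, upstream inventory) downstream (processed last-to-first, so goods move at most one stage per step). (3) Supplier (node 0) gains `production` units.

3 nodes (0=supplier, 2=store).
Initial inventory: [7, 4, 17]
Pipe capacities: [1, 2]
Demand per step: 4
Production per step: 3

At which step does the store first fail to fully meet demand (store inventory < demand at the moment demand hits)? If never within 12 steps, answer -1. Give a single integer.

Step 1: demand=4,sold=4 ship[1->2]=2 ship[0->1]=1 prod=3 -> [9 3 15]
Step 2: demand=4,sold=4 ship[1->2]=2 ship[0->1]=1 prod=3 -> [11 2 13]
Step 3: demand=4,sold=4 ship[1->2]=2 ship[0->1]=1 prod=3 -> [13 1 11]
Step 4: demand=4,sold=4 ship[1->2]=1 ship[0->1]=1 prod=3 -> [15 1 8]
Step 5: demand=4,sold=4 ship[1->2]=1 ship[0->1]=1 prod=3 -> [17 1 5]
Step 6: demand=4,sold=4 ship[1->2]=1 ship[0->1]=1 prod=3 -> [19 1 2]
Step 7: demand=4,sold=2 ship[1->2]=1 ship[0->1]=1 prod=3 -> [21 1 1]
Step 8: demand=4,sold=1 ship[1->2]=1 ship[0->1]=1 prod=3 -> [23 1 1]
Step 9: demand=4,sold=1 ship[1->2]=1 ship[0->1]=1 prod=3 -> [25 1 1]
Step 10: demand=4,sold=1 ship[1->2]=1 ship[0->1]=1 prod=3 -> [27 1 1]
Step 11: demand=4,sold=1 ship[1->2]=1 ship[0->1]=1 prod=3 -> [29 1 1]
Step 12: demand=4,sold=1 ship[1->2]=1 ship[0->1]=1 prod=3 -> [31 1 1]
First stockout at step 7

7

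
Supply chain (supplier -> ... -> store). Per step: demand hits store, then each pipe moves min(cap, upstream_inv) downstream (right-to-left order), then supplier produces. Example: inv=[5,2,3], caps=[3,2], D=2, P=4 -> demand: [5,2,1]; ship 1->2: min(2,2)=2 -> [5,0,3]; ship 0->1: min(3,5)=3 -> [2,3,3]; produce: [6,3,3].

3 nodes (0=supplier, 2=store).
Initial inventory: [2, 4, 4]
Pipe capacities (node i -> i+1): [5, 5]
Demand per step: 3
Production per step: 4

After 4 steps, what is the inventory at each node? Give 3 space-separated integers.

Step 1: demand=3,sold=3 ship[1->2]=4 ship[0->1]=2 prod=4 -> inv=[4 2 5]
Step 2: demand=3,sold=3 ship[1->2]=2 ship[0->1]=4 prod=4 -> inv=[4 4 4]
Step 3: demand=3,sold=3 ship[1->2]=4 ship[0->1]=4 prod=4 -> inv=[4 4 5]
Step 4: demand=3,sold=3 ship[1->2]=4 ship[0->1]=4 prod=4 -> inv=[4 4 6]

4 4 6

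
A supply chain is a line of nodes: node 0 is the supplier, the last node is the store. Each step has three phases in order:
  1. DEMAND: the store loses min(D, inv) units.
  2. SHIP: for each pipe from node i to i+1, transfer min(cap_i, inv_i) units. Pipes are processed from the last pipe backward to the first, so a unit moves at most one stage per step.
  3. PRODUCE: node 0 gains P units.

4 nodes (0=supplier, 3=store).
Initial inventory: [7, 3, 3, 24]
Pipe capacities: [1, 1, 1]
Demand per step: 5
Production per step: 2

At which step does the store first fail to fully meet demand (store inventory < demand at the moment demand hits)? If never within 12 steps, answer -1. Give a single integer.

Step 1: demand=5,sold=5 ship[2->3]=1 ship[1->2]=1 ship[0->1]=1 prod=2 -> [8 3 3 20]
Step 2: demand=5,sold=5 ship[2->3]=1 ship[1->2]=1 ship[0->1]=1 prod=2 -> [9 3 3 16]
Step 3: demand=5,sold=5 ship[2->3]=1 ship[1->2]=1 ship[0->1]=1 prod=2 -> [10 3 3 12]
Step 4: demand=5,sold=5 ship[2->3]=1 ship[1->2]=1 ship[0->1]=1 prod=2 -> [11 3 3 8]
Step 5: demand=5,sold=5 ship[2->3]=1 ship[1->2]=1 ship[0->1]=1 prod=2 -> [12 3 3 4]
Step 6: demand=5,sold=4 ship[2->3]=1 ship[1->2]=1 ship[0->1]=1 prod=2 -> [13 3 3 1]
Step 7: demand=5,sold=1 ship[2->3]=1 ship[1->2]=1 ship[0->1]=1 prod=2 -> [14 3 3 1]
Step 8: demand=5,sold=1 ship[2->3]=1 ship[1->2]=1 ship[0->1]=1 prod=2 -> [15 3 3 1]
Step 9: demand=5,sold=1 ship[2->3]=1 ship[1->2]=1 ship[0->1]=1 prod=2 -> [16 3 3 1]
Step 10: demand=5,sold=1 ship[2->3]=1 ship[1->2]=1 ship[0->1]=1 prod=2 -> [17 3 3 1]
Step 11: demand=5,sold=1 ship[2->3]=1 ship[1->2]=1 ship[0->1]=1 prod=2 -> [18 3 3 1]
Step 12: demand=5,sold=1 ship[2->3]=1 ship[1->2]=1 ship[0->1]=1 prod=2 -> [19 3 3 1]
First stockout at step 6

6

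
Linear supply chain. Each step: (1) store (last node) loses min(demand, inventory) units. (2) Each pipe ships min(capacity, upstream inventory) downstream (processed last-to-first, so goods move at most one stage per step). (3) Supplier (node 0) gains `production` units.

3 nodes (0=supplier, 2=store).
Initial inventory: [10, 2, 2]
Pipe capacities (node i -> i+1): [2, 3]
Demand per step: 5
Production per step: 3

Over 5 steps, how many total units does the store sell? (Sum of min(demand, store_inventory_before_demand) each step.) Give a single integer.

Answer: 10

Derivation:
Step 1: sold=2 (running total=2) -> [11 2 2]
Step 2: sold=2 (running total=4) -> [12 2 2]
Step 3: sold=2 (running total=6) -> [13 2 2]
Step 4: sold=2 (running total=8) -> [14 2 2]
Step 5: sold=2 (running total=10) -> [15 2 2]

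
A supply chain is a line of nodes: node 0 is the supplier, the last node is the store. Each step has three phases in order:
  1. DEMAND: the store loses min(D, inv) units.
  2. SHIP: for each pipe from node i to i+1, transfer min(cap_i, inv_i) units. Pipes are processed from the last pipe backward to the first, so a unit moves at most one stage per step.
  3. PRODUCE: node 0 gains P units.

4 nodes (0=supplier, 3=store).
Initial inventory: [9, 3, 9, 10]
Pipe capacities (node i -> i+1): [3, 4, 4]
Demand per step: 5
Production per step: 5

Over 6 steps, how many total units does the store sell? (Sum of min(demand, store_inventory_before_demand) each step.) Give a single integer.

Step 1: sold=5 (running total=5) -> [11 3 8 9]
Step 2: sold=5 (running total=10) -> [13 3 7 8]
Step 3: sold=5 (running total=15) -> [15 3 6 7]
Step 4: sold=5 (running total=20) -> [17 3 5 6]
Step 5: sold=5 (running total=25) -> [19 3 4 5]
Step 6: sold=5 (running total=30) -> [21 3 3 4]

Answer: 30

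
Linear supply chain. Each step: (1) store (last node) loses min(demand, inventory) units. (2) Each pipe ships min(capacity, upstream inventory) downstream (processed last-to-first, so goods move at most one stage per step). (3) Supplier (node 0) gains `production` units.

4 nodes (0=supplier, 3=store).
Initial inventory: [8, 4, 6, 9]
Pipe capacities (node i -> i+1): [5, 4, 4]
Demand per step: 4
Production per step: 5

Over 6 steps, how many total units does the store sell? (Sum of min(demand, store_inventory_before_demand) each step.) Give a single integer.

Answer: 24

Derivation:
Step 1: sold=4 (running total=4) -> [8 5 6 9]
Step 2: sold=4 (running total=8) -> [8 6 6 9]
Step 3: sold=4 (running total=12) -> [8 7 6 9]
Step 4: sold=4 (running total=16) -> [8 8 6 9]
Step 5: sold=4 (running total=20) -> [8 9 6 9]
Step 6: sold=4 (running total=24) -> [8 10 6 9]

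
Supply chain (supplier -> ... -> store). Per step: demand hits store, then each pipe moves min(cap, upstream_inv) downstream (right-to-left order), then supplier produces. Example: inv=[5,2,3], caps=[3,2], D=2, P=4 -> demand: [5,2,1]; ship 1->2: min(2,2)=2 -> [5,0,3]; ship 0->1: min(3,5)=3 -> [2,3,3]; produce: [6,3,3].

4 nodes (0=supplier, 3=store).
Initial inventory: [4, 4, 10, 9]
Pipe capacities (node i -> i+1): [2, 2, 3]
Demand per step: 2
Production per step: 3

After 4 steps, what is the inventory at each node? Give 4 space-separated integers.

Step 1: demand=2,sold=2 ship[2->3]=3 ship[1->2]=2 ship[0->1]=2 prod=3 -> inv=[5 4 9 10]
Step 2: demand=2,sold=2 ship[2->3]=3 ship[1->2]=2 ship[0->1]=2 prod=3 -> inv=[6 4 8 11]
Step 3: demand=2,sold=2 ship[2->3]=3 ship[1->2]=2 ship[0->1]=2 prod=3 -> inv=[7 4 7 12]
Step 4: demand=2,sold=2 ship[2->3]=3 ship[1->2]=2 ship[0->1]=2 prod=3 -> inv=[8 4 6 13]

8 4 6 13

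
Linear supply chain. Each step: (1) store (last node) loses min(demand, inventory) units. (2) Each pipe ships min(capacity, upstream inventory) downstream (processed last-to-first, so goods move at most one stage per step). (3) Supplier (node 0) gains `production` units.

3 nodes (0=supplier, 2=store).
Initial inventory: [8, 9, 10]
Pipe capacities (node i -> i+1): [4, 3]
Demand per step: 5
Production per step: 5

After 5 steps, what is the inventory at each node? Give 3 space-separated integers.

Step 1: demand=5,sold=5 ship[1->2]=3 ship[0->1]=4 prod=5 -> inv=[9 10 8]
Step 2: demand=5,sold=5 ship[1->2]=3 ship[0->1]=4 prod=5 -> inv=[10 11 6]
Step 3: demand=5,sold=5 ship[1->2]=3 ship[0->1]=4 prod=5 -> inv=[11 12 4]
Step 4: demand=5,sold=4 ship[1->2]=3 ship[0->1]=4 prod=5 -> inv=[12 13 3]
Step 5: demand=5,sold=3 ship[1->2]=3 ship[0->1]=4 prod=5 -> inv=[13 14 3]

13 14 3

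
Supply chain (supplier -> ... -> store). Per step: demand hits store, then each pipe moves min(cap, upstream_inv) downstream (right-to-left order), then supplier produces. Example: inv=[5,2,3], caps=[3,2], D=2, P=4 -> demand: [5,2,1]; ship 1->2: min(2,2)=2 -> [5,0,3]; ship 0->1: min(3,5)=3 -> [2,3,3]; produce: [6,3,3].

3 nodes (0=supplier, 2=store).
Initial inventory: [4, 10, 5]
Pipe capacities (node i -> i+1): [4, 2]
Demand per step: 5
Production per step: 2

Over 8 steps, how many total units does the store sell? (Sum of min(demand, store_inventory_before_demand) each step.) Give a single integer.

Answer: 19

Derivation:
Step 1: sold=5 (running total=5) -> [2 12 2]
Step 2: sold=2 (running total=7) -> [2 12 2]
Step 3: sold=2 (running total=9) -> [2 12 2]
Step 4: sold=2 (running total=11) -> [2 12 2]
Step 5: sold=2 (running total=13) -> [2 12 2]
Step 6: sold=2 (running total=15) -> [2 12 2]
Step 7: sold=2 (running total=17) -> [2 12 2]
Step 8: sold=2 (running total=19) -> [2 12 2]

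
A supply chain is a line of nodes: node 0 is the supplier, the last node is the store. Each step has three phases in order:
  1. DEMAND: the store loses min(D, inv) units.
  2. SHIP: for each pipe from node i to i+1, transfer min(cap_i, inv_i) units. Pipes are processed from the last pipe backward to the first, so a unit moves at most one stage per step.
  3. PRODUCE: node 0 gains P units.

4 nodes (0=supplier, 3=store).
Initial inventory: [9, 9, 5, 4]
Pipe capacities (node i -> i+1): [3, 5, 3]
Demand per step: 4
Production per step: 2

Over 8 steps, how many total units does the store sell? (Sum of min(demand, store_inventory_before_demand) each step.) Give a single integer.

Step 1: sold=4 (running total=4) -> [8 7 7 3]
Step 2: sold=3 (running total=7) -> [7 5 9 3]
Step 3: sold=3 (running total=10) -> [6 3 11 3]
Step 4: sold=3 (running total=13) -> [5 3 11 3]
Step 5: sold=3 (running total=16) -> [4 3 11 3]
Step 6: sold=3 (running total=19) -> [3 3 11 3]
Step 7: sold=3 (running total=22) -> [2 3 11 3]
Step 8: sold=3 (running total=25) -> [2 2 11 3]

Answer: 25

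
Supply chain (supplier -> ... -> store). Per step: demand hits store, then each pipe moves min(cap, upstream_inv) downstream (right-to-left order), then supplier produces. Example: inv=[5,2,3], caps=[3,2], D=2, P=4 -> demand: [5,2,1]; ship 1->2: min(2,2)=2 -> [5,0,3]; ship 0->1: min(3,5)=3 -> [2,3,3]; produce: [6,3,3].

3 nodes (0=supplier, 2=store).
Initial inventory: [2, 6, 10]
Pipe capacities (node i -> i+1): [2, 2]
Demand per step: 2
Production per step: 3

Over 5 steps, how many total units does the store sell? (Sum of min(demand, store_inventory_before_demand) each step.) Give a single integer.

Answer: 10

Derivation:
Step 1: sold=2 (running total=2) -> [3 6 10]
Step 2: sold=2 (running total=4) -> [4 6 10]
Step 3: sold=2 (running total=6) -> [5 6 10]
Step 4: sold=2 (running total=8) -> [6 6 10]
Step 5: sold=2 (running total=10) -> [7 6 10]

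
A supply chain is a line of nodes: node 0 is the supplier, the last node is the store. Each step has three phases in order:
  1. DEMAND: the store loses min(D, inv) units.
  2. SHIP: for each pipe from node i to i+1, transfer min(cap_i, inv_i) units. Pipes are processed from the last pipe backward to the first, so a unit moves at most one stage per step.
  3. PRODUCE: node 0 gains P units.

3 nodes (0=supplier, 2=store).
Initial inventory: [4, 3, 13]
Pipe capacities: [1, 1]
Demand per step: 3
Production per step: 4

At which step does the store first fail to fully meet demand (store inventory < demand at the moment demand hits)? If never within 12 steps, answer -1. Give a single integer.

Step 1: demand=3,sold=3 ship[1->2]=1 ship[0->1]=1 prod=4 -> [7 3 11]
Step 2: demand=3,sold=3 ship[1->2]=1 ship[0->1]=1 prod=4 -> [10 3 9]
Step 3: demand=3,sold=3 ship[1->2]=1 ship[0->1]=1 prod=4 -> [13 3 7]
Step 4: demand=3,sold=3 ship[1->2]=1 ship[0->1]=1 prod=4 -> [16 3 5]
Step 5: demand=3,sold=3 ship[1->2]=1 ship[0->1]=1 prod=4 -> [19 3 3]
Step 6: demand=3,sold=3 ship[1->2]=1 ship[0->1]=1 prod=4 -> [22 3 1]
Step 7: demand=3,sold=1 ship[1->2]=1 ship[0->1]=1 prod=4 -> [25 3 1]
Step 8: demand=3,sold=1 ship[1->2]=1 ship[0->1]=1 prod=4 -> [28 3 1]
Step 9: demand=3,sold=1 ship[1->2]=1 ship[0->1]=1 prod=4 -> [31 3 1]
Step 10: demand=3,sold=1 ship[1->2]=1 ship[0->1]=1 prod=4 -> [34 3 1]
Step 11: demand=3,sold=1 ship[1->2]=1 ship[0->1]=1 prod=4 -> [37 3 1]
Step 12: demand=3,sold=1 ship[1->2]=1 ship[0->1]=1 prod=4 -> [40 3 1]
First stockout at step 7

7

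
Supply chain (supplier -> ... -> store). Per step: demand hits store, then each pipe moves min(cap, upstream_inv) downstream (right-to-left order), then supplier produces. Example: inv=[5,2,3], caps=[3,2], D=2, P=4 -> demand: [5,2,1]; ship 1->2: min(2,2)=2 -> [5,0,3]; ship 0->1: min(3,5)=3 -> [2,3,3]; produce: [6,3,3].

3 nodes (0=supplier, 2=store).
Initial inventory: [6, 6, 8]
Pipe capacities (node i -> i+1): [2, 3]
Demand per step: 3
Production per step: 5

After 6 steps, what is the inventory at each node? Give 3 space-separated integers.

Step 1: demand=3,sold=3 ship[1->2]=3 ship[0->1]=2 prod=5 -> inv=[9 5 8]
Step 2: demand=3,sold=3 ship[1->2]=3 ship[0->1]=2 prod=5 -> inv=[12 4 8]
Step 3: demand=3,sold=3 ship[1->2]=3 ship[0->1]=2 prod=5 -> inv=[15 3 8]
Step 4: demand=3,sold=3 ship[1->2]=3 ship[0->1]=2 prod=5 -> inv=[18 2 8]
Step 5: demand=3,sold=3 ship[1->2]=2 ship[0->1]=2 prod=5 -> inv=[21 2 7]
Step 6: demand=3,sold=3 ship[1->2]=2 ship[0->1]=2 prod=5 -> inv=[24 2 6]

24 2 6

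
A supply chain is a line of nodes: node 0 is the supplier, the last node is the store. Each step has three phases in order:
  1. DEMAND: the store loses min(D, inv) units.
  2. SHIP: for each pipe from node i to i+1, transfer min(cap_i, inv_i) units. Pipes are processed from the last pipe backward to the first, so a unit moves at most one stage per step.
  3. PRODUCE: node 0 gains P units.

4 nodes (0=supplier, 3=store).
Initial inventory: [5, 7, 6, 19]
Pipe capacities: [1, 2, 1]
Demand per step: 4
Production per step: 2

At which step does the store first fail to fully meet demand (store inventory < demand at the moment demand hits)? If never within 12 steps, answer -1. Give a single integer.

Step 1: demand=4,sold=4 ship[2->3]=1 ship[1->2]=2 ship[0->1]=1 prod=2 -> [6 6 7 16]
Step 2: demand=4,sold=4 ship[2->3]=1 ship[1->2]=2 ship[0->1]=1 prod=2 -> [7 5 8 13]
Step 3: demand=4,sold=4 ship[2->3]=1 ship[1->2]=2 ship[0->1]=1 prod=2 -> [8 4 9 10]
Step 4: demand=4,sold=4 ship[2->3]=1 ship[1->2]=2 ship[0->1]=1 prod=2 -> [9 3 10 7]
Step 5: demand=4,sold=4 ship[2->3]=1 ship[1->2]=2 ship[0->1]=1 prod=2 -> [10 2 11 4]
Step 6: demand=4,sold=4 ship[2->3]=1 ship[1->2]=2 ship[0->1]=1 prod=2 -> [11 1 12 1]
Step 7: demand=4,sold=1 ship[2->3]=1 ship[1->2]=1 ship[0->1]=1 prod=2 -> [12 1 12 1]
Step 8: demand=4,sold=1 ship[2->3]=1 ship[1->2]=1 ship[0->1]=1 prod=2 -> [13 1 12 1]
Step 9: demand=4,sold=1 ship[2->3]=1 ship[1->2]=1 ship[0->1]=1 prod=2 -> [14 1 12 1]
Step 10: demand=4,sold=1 ship[2->3]=1 ship[1->2]=1 ship[0->1]=1 prod=2 -> [15 1 12 1]
Step 11: demand=4,sold=1 ship[2->3]=1 ship[1->2]=1 ship[0->1]=1 prod=2 -> [16 1 12 1]
Step 12: demand=4,sold=1 ship[2->3]=1 ship[1->2]=1 ship[0->1]=1 prod=2 -> [17 1 12 1]
First stockout at step 7

7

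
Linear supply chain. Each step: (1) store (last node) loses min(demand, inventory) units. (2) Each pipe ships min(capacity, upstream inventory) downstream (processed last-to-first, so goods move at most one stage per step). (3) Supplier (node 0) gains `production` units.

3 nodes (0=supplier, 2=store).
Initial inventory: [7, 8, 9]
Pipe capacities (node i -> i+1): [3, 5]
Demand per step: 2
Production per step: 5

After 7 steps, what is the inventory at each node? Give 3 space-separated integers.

Step 1: demand=2,sold=2 ship[1->2]=5 ship[0->1]=3 prod=5 -> inv=[9 6 12]
Step 2: demand=2,sold=2 ship[1->2]=5 ship[0->1]=3 prod=5 -> inv=[11 4 15]
Step 3: demand=2,sold=2 ship[1->2]=4 ship[0->1]=3 prod=5 -> inv=[13 3 17]
Step 4: demand=2,sold=2 ship[1->2]=3 ship[0->1]=3 prod=5 -> inv=[15 3 18]
Step 5: demand=2,sold=2 ship[1->2]=3 ship[0->1]=3 prod=5 -> inv=[17 3 19]
Step 6: demand=2,sold=2 ship[1->2]=3 ship[0->1]=3 prod=5 -> inv=[19 3 20]
Step 7: demand=2,sold=2 ship[1->2]=3 ship[0->1]=3 prod=5 -> inv=[21 3 21]

21 3 21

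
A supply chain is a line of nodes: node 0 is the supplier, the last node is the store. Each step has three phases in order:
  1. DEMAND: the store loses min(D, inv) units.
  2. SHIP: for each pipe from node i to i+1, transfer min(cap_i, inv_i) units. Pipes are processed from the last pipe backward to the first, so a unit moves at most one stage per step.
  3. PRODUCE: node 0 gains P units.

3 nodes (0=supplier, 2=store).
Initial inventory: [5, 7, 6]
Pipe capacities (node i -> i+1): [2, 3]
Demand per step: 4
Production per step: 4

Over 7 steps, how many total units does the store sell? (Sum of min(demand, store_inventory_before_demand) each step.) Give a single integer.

Answer: 23

Derivation:
Step 1: sold=4 (running total=4) -> [7 6 5]
Step 2: sold=4 (running total=8) -> [9 5 4]
Step 3: sold=4 (running total=12) -> [11 4 3]
Step 4: sold=3 (running total=15) -> [13 3 3]
Step 5: sold=3 (running total=18) -> [15 2 3]
Step 6: sold=3 (running total=21) -> [17 2 2]
Step 7: sold=2 (running total=23) -> [19 2 2]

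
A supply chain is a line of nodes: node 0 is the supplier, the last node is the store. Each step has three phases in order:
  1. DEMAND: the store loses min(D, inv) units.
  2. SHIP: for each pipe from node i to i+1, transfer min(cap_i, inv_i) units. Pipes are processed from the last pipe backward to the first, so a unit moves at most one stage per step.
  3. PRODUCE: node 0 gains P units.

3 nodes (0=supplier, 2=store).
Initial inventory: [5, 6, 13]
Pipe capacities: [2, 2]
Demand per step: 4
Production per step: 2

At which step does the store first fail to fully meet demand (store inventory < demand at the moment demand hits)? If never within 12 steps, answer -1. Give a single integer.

Step 1: demand=4,sold=4 ship[1->2]=2 ship[0->1]=2 prod=2 -> [5 6 11]
Step 2: demand=4,sold=4 ship[1->2]=2 ship[0->1]=2 prod=2 -> [5 6 9]
Step 3: demand=4,sold=4 ship[1->2]=2 ship[0->1]=2 prod=2 -> [5 6 7]
Step 4: demand=4,sold=4 ship[1->2]=2 ship[0->1]=2 prod=2 -> [5 6 5]
Step 5: demand=4,sold=4 ship[1->2]=2 ship[0->1]=2 prod=2 -> [5 6 3]
Step 6: demand=4,sold=3 ship[1->2]=2 ship[0->1]=2 prod=2 -> [5 6 2]
Step 7: demand=4,sold=2 ship[1->2]=2 ship[0->1]=2 prod=2 -> [5 6 2]
Step 8: demand=4,sold=2 ship[1->2]=2 ship[0->1]=2 prod=2 -> [5 6 2]
Step 9: demand=4,sold=2 ship[1->2]=2 ship[0->1]=2 prod=2 -> [5 6 2]
Step 10: demand=4,sold=2 ship[1->2]=2 ship[0->1]=2 prod=2 -> [5 6 2]
Step 11: demand=4,sold=2 ship[1->2]=2 ship[0->1]=2 prod=2 -> [5 6 2]
Step 12: demand=4,sold=2 ship[1->2]=2 ship[0->1]=2 prod=2 -> [5 6 2]
First stockout at step 6

6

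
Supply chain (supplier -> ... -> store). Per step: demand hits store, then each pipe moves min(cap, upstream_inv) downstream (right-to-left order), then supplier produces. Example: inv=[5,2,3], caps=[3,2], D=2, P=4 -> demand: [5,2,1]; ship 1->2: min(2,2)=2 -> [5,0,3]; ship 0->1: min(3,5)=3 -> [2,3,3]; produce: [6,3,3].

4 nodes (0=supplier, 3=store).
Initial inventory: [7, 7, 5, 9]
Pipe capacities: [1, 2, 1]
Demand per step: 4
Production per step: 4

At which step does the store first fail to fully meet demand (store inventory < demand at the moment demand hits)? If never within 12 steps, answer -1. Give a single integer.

Step 1: demand=4,sold=4 ship[2->3]=1 ship[1->2]=2 ship[0->1]=1 prod=4 -> [10 6 6 6]
Step 2: demand=4,sold=4 ship[2->3]=1 ship[1->2]=2 ship[0->1]=1 prod=4 -> [13 5 7 3]
Step 3: demand=4,sold=3 ship[2->3]=1 ship[1->2]=2 ship[0->1]=1 prod=4 -> [16 4 8 1]
Step 4: demand=4,sold=1 ship[2->3]=1 ship[1->2]=2 ship[0->1]=1 prod=4 -> [19 3 9 1]
Step 5: demand=4,sold=1 ship[2->3]=1 ship[1->2]=2 ship[0->1]=1 prod=4 -> [22 2 10 1]
Step 6: demand=4,sold=1 ship[2->3]=1 ship[1->2]=2 ship[0->1]=1 prod=4 -> [25 1 11 1]
Step 7: demand=4,sold=1 ship[2->3]=1 ship[1->2]=1 ship[0->1]=1 prod=4 -> [28 1 11 1]
Step 8: demand=4,sold=1 ship[2->3]=1 ship[1->2]=1 ship[0->1]=1 prod=4 -> [31 1 11 1]
Step 9: demand=4,sold=1 ship[2->3]=1 ship[1->2]=1 ship[0->1]=1 prod=4 -> [34 1 11 1]
Step 10: demand=4,sold=1 ship[2->3]=1 ship[1->2]=1 ship[0->1]=1 prod=4 -> [37 1 11 1]
Step 11: demand=4,sold=1 ship[2->3]=1 ship[1->2]=1 ship[0->1]=1 prod=4 -> [40 1 11 1]
Step 12: demand=4,sold=1 ship[2->3]=1 ship[1->2]=1 ship[0->1]=1 prod=4 -> [43 1 11 1]
First stockout at step 3

3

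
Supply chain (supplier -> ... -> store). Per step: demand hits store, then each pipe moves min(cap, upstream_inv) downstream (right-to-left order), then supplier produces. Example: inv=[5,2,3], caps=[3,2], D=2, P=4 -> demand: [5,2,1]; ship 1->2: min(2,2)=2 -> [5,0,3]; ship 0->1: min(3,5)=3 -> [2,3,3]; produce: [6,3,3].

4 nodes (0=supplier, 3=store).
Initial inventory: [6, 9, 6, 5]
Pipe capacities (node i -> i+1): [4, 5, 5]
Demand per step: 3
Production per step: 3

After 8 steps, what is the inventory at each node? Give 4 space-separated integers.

Step 1: demand=3,sold=3 ship[2->3]=5 ship[1->2]=5 ship[0->1]=4 prod=3 -> inv=[5 8 6 7]
Step 2: demand=3,sold=3 ship[2->3]=5 ship[1->2]=5 ship[0->1]=4 prod=3 -> inv=[4 7 6 9]
Step 3: demand=3,sold=3 ship[2->3]=5 ship[1->2]=5 ship[0->1]=4 prod=3 -> inv=[3 6 6 11]
Step 4: demand=3,sold=3 ship[2->3]=5 ship[1->2]=5 ship[0->1]=3 prod=3 -> inv=[3 4 6 13]
Step 5: demand=3,sold=3 ship[2->3]=5 ship[1->2]=4 ship[0->1]=3 prod=3 -> inv=[3 3 5 15]
Step 6: demand=3,sold=3 ship[2->3]=5 ship[1->2]=3 ship[0->1]=3 prod=3 -> inv=[3 3 3 17]
Step 7: demand=3,sold=3 ship[2->3]=3 ship[1->2]=3 ship[0->1]=3 prod=3 -> inv=[3 3 3 17]
Step 8: demand=3,sold=3 ship[2->3]=3 ship[1->2]=3 ship[0->1]=3 prod=3 -> inv=[3 3 3 17]

3 3 3 17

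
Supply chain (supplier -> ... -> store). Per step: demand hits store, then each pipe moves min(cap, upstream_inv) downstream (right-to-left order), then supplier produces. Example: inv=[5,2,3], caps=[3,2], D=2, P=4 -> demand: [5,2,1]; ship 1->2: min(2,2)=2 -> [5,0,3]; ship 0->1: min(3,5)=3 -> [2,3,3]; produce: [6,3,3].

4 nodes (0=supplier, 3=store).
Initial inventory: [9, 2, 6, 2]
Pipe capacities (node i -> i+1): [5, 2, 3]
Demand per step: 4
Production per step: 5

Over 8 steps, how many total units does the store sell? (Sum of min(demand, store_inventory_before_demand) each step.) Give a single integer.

Answer: 20

Derivation:
Step 1: sold=2 (running total=2) -> [9 5 5 3]
Step 2: sold=3 (running total=5) -> [9 8 4 3]
Step 3: sold=3 (running total=8) -> [9 11 3 3]
Step 4: sold=3 (running total=11) -> [9 14 2 3]
Step 5: sold=3 (running total=14) -> [9 17 2 2]
Step 6: sold=2 (running total=16) -> [9 20 2 2]
Step 7: sold=2 (running total=18) -> [9 23 2 2]
Step 8: sold=2 (running total=20) -> [9 26 2 2]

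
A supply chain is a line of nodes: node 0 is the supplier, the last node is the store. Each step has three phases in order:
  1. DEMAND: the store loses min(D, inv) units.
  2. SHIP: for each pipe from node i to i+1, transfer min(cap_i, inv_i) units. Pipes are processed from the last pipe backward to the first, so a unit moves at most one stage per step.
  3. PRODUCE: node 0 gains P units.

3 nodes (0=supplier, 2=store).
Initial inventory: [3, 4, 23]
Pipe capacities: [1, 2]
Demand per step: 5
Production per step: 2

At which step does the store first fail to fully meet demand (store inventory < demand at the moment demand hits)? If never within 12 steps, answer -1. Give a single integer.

Step 1: demand=5,sold=5 ship[1->2]=2 ship[0->1]=1 prod=2 -> [4 3 20]
Step 2: demand=5,sold=5 ship[1->2]=2 ship[0->1]=1 prod=2 -> [5 2 17]
Step 3: demand=5,sold=5 ship[1->2]=2 ship[0->1]=1 prod=2 -> [6 1 14]
Step 4: demand=5,sold=5 ship[1->2]=1 ship[0->1]=1 prod=2 -> [7 1 10]
Step 5: demand=5,sold=5 ship[1->2]=1 ship[0->1]=1 prod=2 -> [8 1 6]
Step 6: demand=5,sold=5 ship[1->2]=1 ship[0->1]=1 prod=2 -> [9 1 2]
Step 7: demand=5,sold=2 ship[1->2]=1 ship[0->1]=1 prod=2 -> [10 1 1]
Step 8: demand=5,sold=1 ship[1->2]=1 ship[0->1]=1 prod=2 -> [11 1 1]
Step 9: demand=5,sold=1 ship[1->2]=1 ship[0->1]=1 prod=2 -> [12 1 1]
Step 10: demand=5,sold=1 ship[1->2]=1 ship[0->1]=1 prod=2 -> [13 1 1]
Step 11: demand=5,sold=1 ship[1->2]=1 ship[0->1]=1 prod=2 -> [14 1 1]
Step 12: demand=5,sold=1 ship[1->2]=1 ship[0->1]=1 prod=2 -> [15 1 1]
First stockout at step 7

7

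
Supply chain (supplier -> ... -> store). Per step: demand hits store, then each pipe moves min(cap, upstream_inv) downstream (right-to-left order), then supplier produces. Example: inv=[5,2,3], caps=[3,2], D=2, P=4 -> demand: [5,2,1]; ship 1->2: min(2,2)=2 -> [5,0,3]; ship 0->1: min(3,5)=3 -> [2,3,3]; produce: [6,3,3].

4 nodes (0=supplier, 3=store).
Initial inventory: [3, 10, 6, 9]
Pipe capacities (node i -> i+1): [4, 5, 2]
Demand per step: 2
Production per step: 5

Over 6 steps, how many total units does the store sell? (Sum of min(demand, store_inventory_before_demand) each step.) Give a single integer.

Step 1: sold=2 (running total=2) -> [5 8 9 9]
Step 2: sold=2 (running total=4) -> [6 7 12 9]
Step 3: sold=2 (running total=6) -> [7 6 15 9]
Step 4: sold=2 (running total=8) -> [8 5 18 9]
Step 5: sold=2 (running total=10) -> [9 4 21 9]
Step 6: sold=2 (running total=12) -> [10 4 23 9]

Answer: 12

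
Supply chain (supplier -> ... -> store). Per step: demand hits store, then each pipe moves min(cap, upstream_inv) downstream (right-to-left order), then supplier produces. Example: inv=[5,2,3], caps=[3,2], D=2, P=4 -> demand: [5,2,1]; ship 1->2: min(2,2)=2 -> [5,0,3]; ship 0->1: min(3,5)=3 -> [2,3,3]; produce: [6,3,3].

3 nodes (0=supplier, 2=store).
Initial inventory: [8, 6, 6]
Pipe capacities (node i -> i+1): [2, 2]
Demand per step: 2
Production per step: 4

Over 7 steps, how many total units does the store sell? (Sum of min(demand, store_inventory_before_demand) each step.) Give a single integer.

Step 1: sold=2 (running total=2) -> [10 6 6]
Step 2: sold=2 (running total=4) -> [12 6 6]
Step 3: sold=2 (running total=6) -> [14 6 6]
Step 4: sold=2 (running total=8) -> [16 6 6]
Step 5: sold=2 (running total=10) -> [18 6 6]
Step 6: sold=2 (running total=12) -> [20 6 6]
Step 7: sold=2 (running total=14) -> [22 6 6]

Answer: 14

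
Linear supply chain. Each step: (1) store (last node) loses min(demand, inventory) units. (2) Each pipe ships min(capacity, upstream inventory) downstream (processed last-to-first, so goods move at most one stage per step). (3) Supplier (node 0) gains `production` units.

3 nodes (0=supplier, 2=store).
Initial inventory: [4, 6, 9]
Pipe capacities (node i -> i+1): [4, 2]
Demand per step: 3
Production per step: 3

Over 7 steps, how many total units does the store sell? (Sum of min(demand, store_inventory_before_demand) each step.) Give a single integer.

Step 1: sold=3 (running total=3) -> [3 8 8]
Step 2: sold=3 (running total=6) -> [3 9 7]
Step 3: sold=3 (running total=9) -> [3 10 6]
Step 4: sold=3 (running total=12) -> [3 11 5]
Step 5: sold=3 (running total=15) -> [3 12 4]
Step 6: sold=3 (running total=18) -> [3 13 3]
Step 7: sold=3 (running total=21) -> [3 14 2]

Answer: 21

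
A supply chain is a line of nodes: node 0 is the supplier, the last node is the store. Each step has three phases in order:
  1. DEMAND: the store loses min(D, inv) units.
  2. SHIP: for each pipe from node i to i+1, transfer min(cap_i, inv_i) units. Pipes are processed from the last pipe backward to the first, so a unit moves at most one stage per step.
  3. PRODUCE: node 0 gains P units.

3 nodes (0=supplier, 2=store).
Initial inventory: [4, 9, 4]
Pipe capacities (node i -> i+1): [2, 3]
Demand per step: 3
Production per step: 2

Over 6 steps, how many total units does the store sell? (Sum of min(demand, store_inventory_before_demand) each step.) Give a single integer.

Step 1: sold=3 (running total=3) -> [4 8 4]
Step 2: sold=3 (running total=6) -> [4 7 4]
Step 3: sold=3 (running total=9) -> [4 6 4]
Step 4: sold=3 (running total=12) -> [4 5 4]
Step 5: sold=3 (running total=15) -> [4 4 4]
Step 6: sold=3 (running total=18) -> [4 3 4]

Answer: 18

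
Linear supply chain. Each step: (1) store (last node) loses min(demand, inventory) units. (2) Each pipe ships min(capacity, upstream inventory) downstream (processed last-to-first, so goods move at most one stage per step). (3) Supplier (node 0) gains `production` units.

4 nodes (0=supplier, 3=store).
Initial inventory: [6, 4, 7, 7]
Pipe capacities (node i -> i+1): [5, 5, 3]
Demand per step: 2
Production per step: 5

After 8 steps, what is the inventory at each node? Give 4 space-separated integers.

Step 1: demand=2,sold=2 ship[2->3]=3 ship[1->2]=4 ship[0->1]=5 prod=5 -> inv=[6 5 8 8]
Step 2: demand=2,sold=2 ship[2->3]=3 ship[1->2]=5 ship[0->1]=5 prod=5 -> inv=[6 5 10 9]
Step 3: demand=2,sold=2 ship[2->3]=3 ship[1->2]=5 ship[0->1]=5 prod=5 -> inv=[6 5 12 10]
Step 4: demand=2,sold=2 ship[2->3]=3 ship[1->2]=5 ship[0->1]=5 prod=5 -> inv=[6 5 14 11]
Step 5: demand=2,sold=2 ship[2->3]=3 ship[1->2]=5 ship[0->1]=5 prod=5 -> inv=[6 5 16 12]
Step 6: demand=2,sold=2 ship[2->3]=3 ship[1->2]=5 ship[0->1]=5 prod=5 -> inv=[6 5 18 13]
Step 7: demand=2,sold=2 ship[2->3]=3 ship[1->2]=5 ship[0->1]=5 prod=5 -> inv=[6 5 20 14]
Step 8: demand=2,sold=2 ship[2->3]=3 ship[1->2]=5 ship[0->1]=5 prod=5 -> inv=[6 5 22 15]

6 5 22 15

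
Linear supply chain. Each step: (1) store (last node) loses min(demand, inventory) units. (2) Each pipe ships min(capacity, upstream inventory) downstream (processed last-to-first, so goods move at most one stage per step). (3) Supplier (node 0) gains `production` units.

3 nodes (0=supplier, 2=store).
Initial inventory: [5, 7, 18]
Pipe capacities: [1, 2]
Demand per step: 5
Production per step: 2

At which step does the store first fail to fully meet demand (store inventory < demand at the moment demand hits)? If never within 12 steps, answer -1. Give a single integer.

Step 1: demand=5,sold=5 ship[1->2]=2 ship[0->1]=1 prod=2 -> [6 6 15]
Step 2: demand=5,sold=5 ship[1->2]=2 ship[0->1]=1 prod=2 -> [7 5 12]
Step 3: demand=5,sold=5 ship[1->2]=2 ship[0->1]=1 prod=2 -> [8 4 9]
Step 4: demand=5,sold=5 ship[1->2]=2 ship[0->1]=1 prod=2 -> [9 3 6]
Step 5: demand=5,sold=5 ship[1->2]=2 ship[0->1]=1 prod=2 -> [10 2 3]
Step 6: demand=5,sold=3 ship[1->2]=2 ship[0->1]=1 prod=2 -> [11 1 2]
Step 7: demand=5,sold=2 ship[1->2]=1 ship[0->1]=1 prod=2 -> [12 1 1]
Step 8: demand=5,sold=1 ship[1->2]=1 ship[0->1]=1 prod=2 -> [13 1 1]
Step 9: demand=5,sold=1 ship[1->2]=1 ship[0->1]=1 prod=2 -> [14 1 1]
Step 10: demand=5,sold=1 ship[1->2]=1 ship[0->1]=1 prod=2 -> [15 1 1]
Step 11: demand=5,sold=1 ship[1->2]=1 ship[0->1]=1 prod=2 -> [16 1 1]
Step 12: demand=5,sold=1 ship[1->2]=1 ship[0->1]=1 prod=2 -> [17 1 1]
First stockout at step 6

6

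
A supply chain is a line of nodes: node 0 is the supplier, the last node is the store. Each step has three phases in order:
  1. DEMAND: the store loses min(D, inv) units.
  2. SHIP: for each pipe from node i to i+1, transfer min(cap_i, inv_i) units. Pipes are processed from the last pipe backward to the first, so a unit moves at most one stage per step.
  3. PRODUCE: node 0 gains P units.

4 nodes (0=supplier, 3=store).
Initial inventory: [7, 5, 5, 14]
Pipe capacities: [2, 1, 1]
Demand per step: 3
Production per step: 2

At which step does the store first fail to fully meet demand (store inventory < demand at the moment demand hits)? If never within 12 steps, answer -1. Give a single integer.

Step 1: demand=3,sold=3 ship[2->3]=1 ship[1->2]=1 ship[0->1]=2 prod=2 -> [7 6 5 12]
Step 2: demand=3,sold=3 ship[2->3]=1 ship[1->2]=1 ship[0->1]=2 prod=2 -> [7 7 5 10]
Step 3: demand=3,sold=3 ship[2->3]=1 ship[1->2]=1 ship[0->1]=2 prod=2 -> [7 8 5 8]
Step 4: demand=3,sold=3 ship[2->3]=1 ship[1->2]=1 ship[0->1]=2 prod=2 -> [7 9 5 6]
Step 5: demand=3,sold=3 ship[2->3]=1 ship[1->2]=1 ship[0->1]=2 prod=2 -> [7 10 5 4]
Step 6: demand=3,sold=3 ship[2->3]=1 ship[1->2]=1 ship[0->1]=2 prod=2 -> [7 11 5 2]
Step 7: demand=3,sold=2 ship[2->3]=1 ship[1->2]=1 ship[0->1]=2 prod=2 -> [7 12 5 1]
Step 8: demand=3,sold=1 ship[2->3]=1 ship[1->2]=1 ship[0->1]=2 prod=2 -> [7 13 5 1]
Step 9: demand=3,sold=1 ship[2->3]=1 ship[1->2]=1 ship[0->1]=2 prod=2 -> [7 14 5 1]
Step 10: demand=3,sold=1 ship[2->3]=1 ship[1->2]=1 ship[0->1]=2 prod=2 -> [7 15 5 1]
Step 11: demand=3,sold=1 ship[2->3]=1 ship[1->2]=1 ship[0->1]=2 prod=2 -> [7 16 5 1]
Step 12: demand=3,sold=1 ship[2->3]=1 ship[1->2]=1 ship[0->1]=2 prod=2 -> [7 17 5 1]
First stockout at step 7

7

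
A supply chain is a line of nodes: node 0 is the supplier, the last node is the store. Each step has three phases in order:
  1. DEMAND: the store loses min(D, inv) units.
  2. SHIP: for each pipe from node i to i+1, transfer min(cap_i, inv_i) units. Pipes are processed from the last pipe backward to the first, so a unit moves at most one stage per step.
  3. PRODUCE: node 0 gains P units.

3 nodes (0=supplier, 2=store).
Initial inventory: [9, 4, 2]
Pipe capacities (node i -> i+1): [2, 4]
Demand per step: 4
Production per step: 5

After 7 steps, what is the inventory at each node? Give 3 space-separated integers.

Step 1: demand=4,sold=2 ship[1->2]=4 ship[0->1]=2 prod=5 -> inv=[12 2 4]
Step 2: demand=4,sold=4 ship[1->2]=2 ship[0->1]=2 prod=5 -> inv=[15 2 2]
Step 3: demand=4,sold=2 ship[1->2]=2 ship[0->1]=2 prod=5 -> inv=[18 2 2]
Step 4: demand=4,sold=2 ship[1->2]=2 ship[0->1]=2 prod=5 -> inv=[21 2 2]
Step 5: demand=4,sold=2 ship[1->2]=2 ship[0->1]=2 prod=5 -> inv=[24 2 2]
Step 6: demand=4,sold=2 ship[1->2]=2 ship[0->1]=2 prod=5 -> inv=[27 2 2]
Step 7: demand=4,sold=2 ship[1->2]=2 ship[0->1]=2 prod=5 -> inv=[30 2 2]

30 2 2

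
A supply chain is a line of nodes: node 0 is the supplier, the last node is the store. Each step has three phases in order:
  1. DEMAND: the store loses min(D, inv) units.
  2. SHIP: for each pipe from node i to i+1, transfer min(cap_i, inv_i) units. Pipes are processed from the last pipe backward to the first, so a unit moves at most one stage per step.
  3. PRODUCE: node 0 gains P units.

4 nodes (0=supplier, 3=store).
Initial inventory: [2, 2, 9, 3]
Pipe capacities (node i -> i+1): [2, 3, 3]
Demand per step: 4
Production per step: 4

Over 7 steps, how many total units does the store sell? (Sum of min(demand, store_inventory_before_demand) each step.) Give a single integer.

Answer: 21

Derivation:
Step 1: sold=3 (running total=3) -> [4 2 8 3]
Step 2: sold=3 (running total=6) -> [6 2 7 3]
Step 3: sold=3 (running total=9) -> [8 2 6 3]
Step 4: sold=3 (running total=12) -> [10 2 5 3]
Step 5: sold=3 (running total=15) -> [12 2 4 3]
Step 6: sold=3 (running total=18) -> [14 2 3 3]
Step 7: sold=3 (running total=21) -> [16 2 2 3]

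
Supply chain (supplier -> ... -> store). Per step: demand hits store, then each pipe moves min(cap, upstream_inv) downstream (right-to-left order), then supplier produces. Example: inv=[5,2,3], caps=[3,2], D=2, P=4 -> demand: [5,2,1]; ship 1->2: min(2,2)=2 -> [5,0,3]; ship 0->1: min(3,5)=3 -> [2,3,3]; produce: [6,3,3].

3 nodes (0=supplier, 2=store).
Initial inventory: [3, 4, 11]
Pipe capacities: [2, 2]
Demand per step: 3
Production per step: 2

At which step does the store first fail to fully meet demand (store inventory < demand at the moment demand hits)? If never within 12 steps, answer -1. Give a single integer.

Step 1: demand=3,sold=3 ship[1->2]=2 ship[0->1]=2 prod=2 -> [3 4 10]
Step 2: demand=3,sold=3 ship[1->2]=2 ship[0->1]=2 prod=2 -> [3 4 9]
Step 3: demand=3,sold=3 ship[1->2]=2 ship[0->1]=2 prod=2 -> [3 4 8]
Step 4: demand=3,sold=3 ship[1->2]=2 ship[0->1]=2 prod=2 -> [3 4 7]
Step 5: demand=3,sold=3 ship[1->2]=2 ship[0->1]=2 prod=2 -> [3 4 6]
Step 6: demand=3,sold=3 ship[1->2]=2 ship[0->1]=2 prod=2 -> [3 4 5]
Step 7: demand=3,sold=3 ship[1->2]=2 ship[0->1]=2 prod=2 -> [3 4 4]
Step 8: demand=3,sold=3 ship[1->2]=2 ship[0->1]=2 prod=2 -> [3 4 3]
Step 9: demand=3,sold=3 ship[1->2]=2 ship[0->1]=2 prod=2 -> [3 4 2]
Step 10: demand=3,sold=2 ship[1->2]=2 ship[0->1]=2 prod=2 -> [3 4 2]
Step 11: demand=3,sold=2 ship[1->2]=2 ship[0->1]=2 prod=2 -> [3 4 2]
Step 12: demand=3,sold=2 ship[1->2]=2 ship[0->1]=2 prod=2 -> [3 4 2]
First stockout at step 10

10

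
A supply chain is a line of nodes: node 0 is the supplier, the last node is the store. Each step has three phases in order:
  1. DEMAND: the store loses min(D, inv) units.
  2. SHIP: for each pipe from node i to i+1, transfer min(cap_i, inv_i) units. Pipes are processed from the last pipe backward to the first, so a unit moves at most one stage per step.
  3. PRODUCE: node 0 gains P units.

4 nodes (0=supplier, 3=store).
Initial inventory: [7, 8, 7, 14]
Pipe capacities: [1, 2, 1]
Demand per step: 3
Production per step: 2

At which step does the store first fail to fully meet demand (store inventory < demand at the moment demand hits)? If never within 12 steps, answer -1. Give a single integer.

Step 1: demand=3,sold=3 ship[2->3]=1 ship[1->2]=2 ship[0->1]=1 prod=2 -> [8 7 8 12]
Step 2: demand=3,sold=3 ship[2->3]=1 ship[1->2]=2 ship[0->1]=1 prod=2 -> [9 6 9 10]
Step 3: demand=3,sold=3 ship[2->3]=1 ship[1->2]=2 ship[0->1]=1 prod=2 -> [10 5 10 8]
Step 4: demand=3,sold=3 ship[2->3]=1 ship[1->2]=2 ship[0->1]=1 prod=2 -> [11 4 11 6]
Step 5: demand=3,sold=3 ship[2->3]=1 ship[1->2]=2 ship[0->1]=1 prod=2 -> [12 3 12 4]
Step 6: demand=3,sold=3 ship[2->3]=1 ship[1->2]=2 ship[0->1]=1 prod=2 -> [13 2 13 2]
Step 7: demand=3,sold=2 ship[2->3]=1 ship[1->2]=2 ship[0->1]=1 prod=2 -> [14 1 14 1]
Step 8: demand=3,sold=1 ship[2->3]=1 ship[1->2]=1 ship[0->1]=1 prod=2 -> [15 1 14 1]
Step 9: demand=3,sold=1 ship[2->3]=1 ship[1->2]=1 ship[0->1]=1 prod=2 -> [16 1 14 1]
Step 10: demand=3,sold=1 ship[2->3]=1 ship[1->2]=1 ship[0->1]=1 prod=2 -> [17 1 14 1]
Step 11: demand=3,sold=1 ship[2->3]=1 ship[1->2]=1 ship[0->1]=1 prod=2 -> [18 1 14 1]
Step 12: demand=3,sold=1 ship[2->3]=1 ship[1->2]=1 ship[0->1]=1 prod=2 -> [19 1 14 1]
First stockout at step 7

7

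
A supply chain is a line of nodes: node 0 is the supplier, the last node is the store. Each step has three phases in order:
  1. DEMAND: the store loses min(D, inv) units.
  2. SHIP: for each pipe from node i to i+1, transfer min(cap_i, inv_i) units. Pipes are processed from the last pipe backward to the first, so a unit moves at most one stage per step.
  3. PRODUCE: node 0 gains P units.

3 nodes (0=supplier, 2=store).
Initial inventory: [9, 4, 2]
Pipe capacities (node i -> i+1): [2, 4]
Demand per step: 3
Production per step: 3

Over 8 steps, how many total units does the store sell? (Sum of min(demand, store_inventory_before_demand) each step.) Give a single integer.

Answer: 18

Derivation:
Step 1: sold=2 (running total=2) -> [10 2 4]
Step 2: sold=3 (running total=5) -> [11 2 3]
Step 3: sold=3 (running total=8) -> [12 2 2]
Step 4: sold=2 (running total=10) -> [13 2 2]
Step 5: sold=2 (running total=12) -> [14 2 2]
Step 6: sold=2 (running total=14) -> [15 2 2]
Step 7: sold=2 (running total=16) -> [16 2 2]
Step 8: sold=2 (running total=18) -> [17 2 2]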